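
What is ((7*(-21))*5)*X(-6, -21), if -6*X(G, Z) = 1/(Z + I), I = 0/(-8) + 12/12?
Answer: -49/8 ≈ -6.1250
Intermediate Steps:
I = 1 (I = 0*(-⅛) + 12*(1/12) = 0 + 1 = 1)
X(G, Z) = -1/(6*(1 + Z)) (X(G, Z) = -1/(6*(Z + 1)) = -1/(6*(1 + Z)))
((7*(-21))*5)*X(-6, -21) = ((7*(-21))*5)*(-1/(6 + 6*(-21))) = (-147*5)*(-1/(6 - 126)) = -(-735)/(-120) = -(-735)*(-1)/120 = -735*1/120 = -49/8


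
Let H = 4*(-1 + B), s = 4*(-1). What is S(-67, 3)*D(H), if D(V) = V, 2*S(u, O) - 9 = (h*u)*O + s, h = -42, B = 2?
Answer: 16894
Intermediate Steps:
s = -4
H = 4 (H = 4*(-1 + 2) = 4*1 = 4)
S(u, O) = 5/2 - 21*O*u (S(u, O) = 9/2 + ((-42*u)*O - 4)/2 = 9/2 + (-42*O*u - 4)/2 = 9/2 + (-4 - 42*O*u)/2 = 9/2 + (-2 - 21*O*u) = 5/2 - 21*O*u)
S(-67, 3)*D(H) = (5/2 - 21*3*(-67))*4 = (5/2 + 4221)*4 = (8447/2)*4 = 16894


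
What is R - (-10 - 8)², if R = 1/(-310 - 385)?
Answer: -225181/695 ≈ -324.00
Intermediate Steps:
R = -1/695 (R = 1/(-695) = -1/695 ≈ -0.0014388)
R - (-10 - 8)² = -1/695 - (-10 - 8)² = -1/695 - 1*(-18)² = -1/695 - 1*324 = -1/695 - 324 = -225181/695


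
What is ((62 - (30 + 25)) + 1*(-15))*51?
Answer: -408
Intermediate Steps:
((62 - (30 + 25)) + 1*(-15))*51 = ((62 - 1*55) - 15)*51 = ((62 - 55) - 15)*51 = (7 - 15)*51 = -8*51 = -408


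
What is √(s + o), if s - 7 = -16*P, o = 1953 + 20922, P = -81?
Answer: √24178 ≈ 155.49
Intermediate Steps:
o = 22875
s = 1303 (s = 7 - 16*(-81) = 7 + 1296 = 1303)
√(s + o) = √(1303 + 22875) = √24178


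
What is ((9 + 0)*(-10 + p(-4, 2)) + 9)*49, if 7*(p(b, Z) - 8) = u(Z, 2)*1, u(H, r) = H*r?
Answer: -189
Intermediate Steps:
p(b, Z) = 8 + 2*Z/7 (p(b, Z) = 8 + ((Z*2)*1)/7 = 8 + ((2*Z)*1)/7 = 8 + (2*Z)/7 = 8 + 2*Z/7)
((9 + 0)*(-10 + p(-4, 2)) + 9)*49 = ((9 + 0)*(-10 + (8 + (2/7)*2)) + 9)*49 = (9*(-10 + (8 + 4/7)) + 9)*49 = (9*(-10 + 60/7) + 9)*49 = (9*(-10/7) + 9)*49 = (-90/7 + 9)*49 = -27/7*49 = -189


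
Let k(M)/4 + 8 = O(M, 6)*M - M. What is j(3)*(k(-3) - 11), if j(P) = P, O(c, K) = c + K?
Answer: -201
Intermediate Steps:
O(c, K) = K + c
k(M) = -32 - 4*M + 4*M*(6 + M) (k(M) = -32 + 4*((6 + M)*M - M) = -32 + 4*(M*(6 + M) - M) = -32 + 4*(-M + M*(6 + M)) = -32 + (-4*M + 4*M*(6 + M)) = -32 - 4*M + 4*M*(6 + M))
j(3)*(k(-3) - 11) = 3*((-32 - 4*(-3) + 4*(-3)*(6 - 3)) - 11) = 3*((-32 + 12 + 4*(-3)*3) - 11) = 3*((-32 + 12 - 36) - 11) = 3*(-56 - 11) = 3*(-67) = -201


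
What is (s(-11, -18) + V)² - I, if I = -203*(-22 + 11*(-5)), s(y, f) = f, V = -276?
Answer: 70805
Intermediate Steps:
I = 15631 (I = -203*(-22 - 55) = -203*(-77) = 15631)
(s(-11, -18) + V)² - I = (-18 - 276)² - 1*15631 = (-294)² - 15631 = 86436 - 15631 = 70805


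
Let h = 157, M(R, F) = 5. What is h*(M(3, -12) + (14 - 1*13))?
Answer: 942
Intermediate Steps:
h*(M(3, -12) + (14 - 1*13)) = 157*(5 + (14 - 1*13)) = 157*(5 + (14 - 13)) = 157*(5 + 1) = 157*6 = 942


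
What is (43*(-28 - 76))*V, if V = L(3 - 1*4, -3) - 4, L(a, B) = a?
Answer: 22360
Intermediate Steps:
V = -5 (V = (3 - 1*4) - 4 = (3 - 4) - 4 = -1 - 4 = -5)
(43*(-28 - 76))*V = (43*(-28 - 76))*(-5) = (43*(-104))*(-5) = -4472*(-5) = 22360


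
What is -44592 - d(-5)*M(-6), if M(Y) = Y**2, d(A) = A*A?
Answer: -45492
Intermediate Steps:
d(A) = A**2
-44592 - d(-5)*M(-6) = -44592 - (-5)**2*(-6)**2 = -44592 - 25*36 = -44592 - 1*900 = -44592 - 900 = -45492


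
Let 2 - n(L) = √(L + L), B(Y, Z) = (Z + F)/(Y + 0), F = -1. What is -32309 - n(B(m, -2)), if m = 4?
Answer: -32311 + I*√6/2 ≈ -32311.0 + 1.2247*I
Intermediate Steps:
B(Y, Z) = (-1 + Z)/Y (B(Y, Z) = (Z - 1)/(Y + 0) = (-1 + Z)/Y)
n(L) = 2 - √2*√L (n(L) = 2 - √(L + L) = 2 - √(2*L) = 2 - √2*√L)
-32309 - n(B(m, -2)) = -32309 - (2 - √2*√((-1 - 2)/4)) = -32309 - (2 - √2*√((¼)*(-3))) = -32309 - (2 - √2*√(-¾)) = -32309 - (2 - √2*I*√3/2) = -32309 - (2 - I*√6/2) = -32309 + (-2 + I*√6/2) = -32311 + I*√6/2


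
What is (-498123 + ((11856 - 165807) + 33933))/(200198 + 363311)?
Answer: -618141/563509 ≈ -1.0970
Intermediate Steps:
(-498123 + ((11856 - 165807) + 33933))/(200198 + 363311) = (-498123 + (-153951 + 33933))/563509 = (-498123 - 120018)*(1/563509) = -618141*1/563509 = -618141/563509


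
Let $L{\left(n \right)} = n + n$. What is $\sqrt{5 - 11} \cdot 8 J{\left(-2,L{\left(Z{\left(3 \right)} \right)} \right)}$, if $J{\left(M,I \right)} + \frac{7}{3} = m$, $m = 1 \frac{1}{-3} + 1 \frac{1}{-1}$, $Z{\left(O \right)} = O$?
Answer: $- \frac{88 i \sqrt{6}}{3} \approx - 71.852 i$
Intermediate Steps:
$L{\left(n \right)} = 2 n$
$m = - \frac{4}{3}$ ($m = 1 \left(- \frac{1}{3}\right) + 1 \left(-1\right) = - \frac{1}{3} - 1 = - \frac{4}{3} \approx -1.3333$)
$J{\left(M,I \right)} = - \frac{11}{3}$ ($J{\left(M,I \right)} = - \frac{7}{3} - \frac{4}{3} = - \frac{11}{3}$)
$\sqrt{5 - 11} \cdot 8 J{\left(-2,L{\left(Z{\left(3 \right)} \right)} \right)} = \sqrt{5 - 11} \cdot 8 \left(- \frac{11}{3}\right) = \sqrt{-6} \cdot 8 \left(- \frac{11}{3}\right) = i \sqrt{6} \cdot 8 \left(- \frac{11}{3}\right) = 8 i \sqrt{6} \left(- \frac{11}{3}\right) = - \frac{88 i \sqrt{6}}{3}$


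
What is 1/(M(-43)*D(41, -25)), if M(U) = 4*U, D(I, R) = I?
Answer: -1/7052 ≈ -0.00014180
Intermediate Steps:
1/(M(-43)*D(41, -25)) = 1/((4*(-43))*41) = 1/(-172*41) = 1/(-7052) = -1/7052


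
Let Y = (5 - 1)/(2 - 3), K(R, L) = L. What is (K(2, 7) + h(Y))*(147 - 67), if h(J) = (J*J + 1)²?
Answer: 23680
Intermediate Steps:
Y = -4 (Y = 4/(-1) = 4*(-1) = -4)
h(J) = (1 + J²)² (h(J) = (J² + 1)² = (1 + J²)²)
(K(2, 7) + h(Y))*(147 - 67) = (7 + (1 + (-4)²)²)*(147 - 67) = (7 + (1 + 16)²)*80 = (7 + 17²)*80 = (7 + 289)*80 = 296*80 = 23680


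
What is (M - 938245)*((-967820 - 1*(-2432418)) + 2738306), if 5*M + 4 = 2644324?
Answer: -1720589042424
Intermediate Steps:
M = 528864 (M = -⅘ + (⅕)*2644324 = -⅘ + 2644324/5 = 528864)
(M - 938245)*((-967820 - 1*(-2432418)) + 2738306) = (528864 - 938245)*((-967820 - 1*(-2432418)) + 2738306) = -409381*((-967820 + 2432418) + 2738306) = -409381*(1464598 + 2738306) = -409381*4202904 = -1720589042424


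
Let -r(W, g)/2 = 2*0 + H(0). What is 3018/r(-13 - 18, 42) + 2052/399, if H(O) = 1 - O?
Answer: -10527/7 ≈ -1503.9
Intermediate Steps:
r(W, g) = -2 (r(W, g) = -2*(2*0 + (1 - 1*0)) = -2*(0 + (1 + 0)) = -2*(0 + 1) = -2*1 = -2)
3018/r(-13 - 18, 42) + 2052/399 = 3018/(-2) + 2052/399 = 3018*(-½) + 2052*(1/399) = -1509 + 36/7 = -10527/7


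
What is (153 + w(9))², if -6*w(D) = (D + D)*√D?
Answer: 20736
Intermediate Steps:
w(D) = -D^(3/2)/3 (w(D) = -(D + D)*√D/6 = -2*D*√D/6 = -D^(3/2)/3)
(153 + w(9))² = (153 - 9^(3/2)/3)² = (153 - ⅓*27)² = (153 - 9)² = 144² = 20736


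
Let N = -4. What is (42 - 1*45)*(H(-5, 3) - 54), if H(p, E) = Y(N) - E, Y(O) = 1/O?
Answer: 687/4 ≈ 171.75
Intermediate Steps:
H(p, E) = -¼ - E (H(p, E) = 1/(-4) - E = -¼ - E)
(42 - 1*45)*(H(-5, 3) - 54) = (42 - 1*45)*((-¼ - 1*3) - 54) = (42 - 45)*((-¼ - 3) - 54) = -3*(-13/4 - 54) = -3*(-229/4) = 687/4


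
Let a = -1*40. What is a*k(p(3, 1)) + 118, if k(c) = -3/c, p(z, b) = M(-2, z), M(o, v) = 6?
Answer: 138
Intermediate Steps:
p(z, b) = 6
a = -40
a*k(p(3, 1)) + 118 = -(-120)/6 + 118 = -40*(-½) + 118 = 20 + 118 = 138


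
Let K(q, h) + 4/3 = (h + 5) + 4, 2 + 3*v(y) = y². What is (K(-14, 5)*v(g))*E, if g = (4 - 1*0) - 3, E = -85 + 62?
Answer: 874/9 ≈ 97.111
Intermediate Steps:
E = -23
g = 1 (g = (4 + 0) - 3 = 4 - 3 = 1)
v(y) = -⅔ + y²/3
K(q, h) = 23/3 + h (K(q, h) = -4/3 + ((h + 5) + 4) = -4/3 + ((5 + h) + 4) = -4/3 + (9 + h) = 23/3 + h)
(K(-14, 5)*v(g))*E = ((23/3 + 5)*(-⅔ + (⅓)*1²))*(-23) = (38*(-⅔ + (⅓)*1)/3)*(-23) = (38*(-⅔ + ⅓)/3)*(-23) = ((38/3)*(-⅓))*(-23) = -38/9*(-23) = 874/9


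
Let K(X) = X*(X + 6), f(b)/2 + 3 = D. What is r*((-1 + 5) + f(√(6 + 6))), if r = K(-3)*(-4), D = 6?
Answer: 360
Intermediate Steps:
f(b) = 6 (f(b) = -6 + 2*6 = -6 + 12 = 6)
K(X) = X*(6 + X)
r = 36 (r = -3*(6 - 3)*(-4) = -3*3*(-4) = -9*(-4) = 36)
r*((-1 + 5) + f(√(6 + 6))) = 36*((-1 + 5) + 6) = 36*(4 + 6) = 36*10 = 360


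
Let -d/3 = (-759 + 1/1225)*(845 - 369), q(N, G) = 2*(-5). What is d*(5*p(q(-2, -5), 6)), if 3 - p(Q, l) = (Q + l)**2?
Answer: -2465760648/35 ≈ -7.0450e+7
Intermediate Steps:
q(N, G) = -10
d = 189673896/175 (d = -3*(-759 + 1/1225)*(845 - 369) = -3*(-759 + 1/1225)*476 = -(-2789322)*476/1225 = -3*(-63224632/175) = 189673896/175 ≈ 1.0839e+6)
p(Q, l) = 3 - (Q + l)**2
d*(5*p(q(-2, -5), 6)) = 189673896*(5*(3 - (-10 + 6)**2))/175 = 189673896*(5*(3 - 1*(-4)**2))/175 = 189673896*(5*(3 - 1*16))/175 = 189673896*(5*(3 - 16))/175 = 189673896*(5*(-13))/175 = (189673896/175)*(-65) = -2465760648/35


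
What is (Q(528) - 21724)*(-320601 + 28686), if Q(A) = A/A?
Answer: 6341269545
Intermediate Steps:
Q(A) = 1
(Q(528) - 21724)*(-320601 + 28686) = (1 - 21724)*(-320601 + 28686) = -21723*(-291915) = 6341269545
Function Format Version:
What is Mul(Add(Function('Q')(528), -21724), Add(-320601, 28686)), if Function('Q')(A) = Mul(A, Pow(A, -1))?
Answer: 6341269545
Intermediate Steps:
Function('Q')(A) = 1
Mul(Add(Function('Q')(528), -21724), Add(-320601, 28686)) = Mul(Add(1, -21724), Add(-320601, 28686)) = Mul(-21723, -291915) = 6341269545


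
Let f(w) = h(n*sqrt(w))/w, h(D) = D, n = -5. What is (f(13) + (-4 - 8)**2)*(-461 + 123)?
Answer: -48672 + 130*sqrt(13) ≈ -48203.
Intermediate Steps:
f(w) = -5/sqrt(w) (f(w) = (-5*sqrt(w))/w = -5/sqrt(w))
(f(13) + (-4 - 8)**2)*(-461 + 123) = (-5*sqrt(13)/13 + (-4 - 8)**2)*(-461 + 123) = (-5*sqrt(13)/13 + (-12)**2)*(-338) = (-5*sqrt(13)/13 + 144)*(-338) = (144 - 5*sqrt(13)/13)*(-338) = -48672 + 130*sqrt(13)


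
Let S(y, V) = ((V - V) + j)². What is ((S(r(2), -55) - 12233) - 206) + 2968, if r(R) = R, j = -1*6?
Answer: -9435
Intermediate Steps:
j = -6
S(y, V) = 36 (S(y, V) = ((V - V) - 6)² = (0 - 6)² = (-6)² = 36)
((S(r(2), -55) - 12233) - 206) + 2968 = ((36 - 12233) - 206) + 2968 = (-12197 - 206) + 2968 = -12403 + 2968 = -9435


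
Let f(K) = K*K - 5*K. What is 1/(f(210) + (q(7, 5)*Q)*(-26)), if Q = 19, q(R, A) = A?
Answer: 1/40580 ≈ 2.4643e-5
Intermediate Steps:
f(K) = K² - 5*K
1/(f(210) + (q(7, 5)*Q)*(-26)) = 1/(210*(-5 + 210) + (5*19)*(-26)) = 1/(210*205 + 95*(-26)) = 1/(43050 - 2470) = 1/40580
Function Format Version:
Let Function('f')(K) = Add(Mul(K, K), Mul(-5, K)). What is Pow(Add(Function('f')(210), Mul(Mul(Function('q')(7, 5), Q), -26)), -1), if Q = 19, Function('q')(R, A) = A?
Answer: Rational(1, 40580) ≈ 2.4643e-5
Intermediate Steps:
Function('f')(K) = Add(Pow(K, 2), Mul(-5, K))
Pow(Add(Function('f')(210), Mul(Mul(Function('q')(7, 5), Q), -26)), -1) = Pow(Add(Mul(210, Add(-5, 210)), Mul(Mul(5, 19), -26)), -1) = Pow(Add(Mul(210, 205), Mul(95, -26)), -1) = Pow(Add(43050, -2470), -1) = Pow(40580, -1) = Rational(1, 40580)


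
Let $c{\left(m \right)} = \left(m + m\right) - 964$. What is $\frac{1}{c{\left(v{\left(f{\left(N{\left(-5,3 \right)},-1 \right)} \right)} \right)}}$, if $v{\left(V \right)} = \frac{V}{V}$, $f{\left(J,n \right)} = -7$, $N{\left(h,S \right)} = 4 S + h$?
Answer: $- \frac{1}{962} \approx -0.0010395$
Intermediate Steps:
$N{\left(h,S \right)} = h + 4 S$
$v{\left(V \right)} = 1$
$c{\left(m \right)} = -964 + 2 m$ ($c{\left(m \right)} = 2 m - 964 = -964 + 2 m$)
$\frac{1}{c{\left(v{\left(f{\left(N{\left(-5,3 \right)},-1 \right)} \right)} \right)}} = \frac{1}{-964 + 2 \cdot 1} = \frac{1}{-964 + 2} = \frac{1}{-962} = - \frac{1}{962}$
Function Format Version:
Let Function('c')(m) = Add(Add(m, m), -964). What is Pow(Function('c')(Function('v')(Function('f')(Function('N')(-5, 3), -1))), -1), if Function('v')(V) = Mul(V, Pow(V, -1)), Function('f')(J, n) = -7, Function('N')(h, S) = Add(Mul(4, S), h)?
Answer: Rational(-1, 962) ≈ -0.0010395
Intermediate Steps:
Function('N')(h, S) = Add(h, Mul(4, S))
Function('v')(V) = 1
Function('c')(m) = Add(-964, Mul(2, m)) (Function('c')(m) = Add(Mul(2, m), -964) = Add(-964, Mul(2, m)))
Pow(Function('c')(Function('v')(Function('f')(Function('N')(-5, 3), -1))), -1) = Pow(Add(-964, Mul(2, 1)), -1) = Pow(Add(-964, 2), -1) = Pow(-962, -1) = Rational(-1, 962)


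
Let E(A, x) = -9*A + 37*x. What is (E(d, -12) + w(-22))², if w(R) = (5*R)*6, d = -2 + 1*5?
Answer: 1279161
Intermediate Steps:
d = 3 (d = -2 + 5 = 3)
w(R) = 30*R
(E(d, -12) + w(-22))² = ((-9*3 + 37*(-12)) + 30*(-22))² = ((-27 - 444) - 660)² = (-471 - 660)² = (-1131)² = 1279161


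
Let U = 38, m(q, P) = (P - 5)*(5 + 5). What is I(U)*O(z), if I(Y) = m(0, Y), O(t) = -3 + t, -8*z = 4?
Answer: -1155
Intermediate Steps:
z = -1/2 (z = -1/8*4 = -1/2 ≈ -0.50000)
m(q, P) = -50 + 10*P (m(q, P) = (-5 + P)*10 = -50 + 10*P)
I(Y) = -50 + 10*Y
I(U)*O(z) = (-50 + 10*38)*(-3 - 1/2) = (-50 + 380)*(-7/2) = 330*(-7/2) = -1155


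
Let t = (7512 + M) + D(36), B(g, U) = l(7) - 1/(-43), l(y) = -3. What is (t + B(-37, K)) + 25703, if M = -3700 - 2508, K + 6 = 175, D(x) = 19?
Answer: 1161990/43 ≈ 27023.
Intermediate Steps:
K = 169 (K = -6 + 175 = 169)
B(g, U) = -128/43 (B(g, U) = -3 - 1/(-43) = -3 - 1*(-1/43) = -3 + 1/43 = -128/43)
M = -6208
t = 1323 (t = (7512 - 6208) + 19 = 1304 + 19 = 1323)
(t + B(-37, K)) + 25703 = (1323 - 128/43) + 25703 = 56761/43 + 25703 = 1161990/43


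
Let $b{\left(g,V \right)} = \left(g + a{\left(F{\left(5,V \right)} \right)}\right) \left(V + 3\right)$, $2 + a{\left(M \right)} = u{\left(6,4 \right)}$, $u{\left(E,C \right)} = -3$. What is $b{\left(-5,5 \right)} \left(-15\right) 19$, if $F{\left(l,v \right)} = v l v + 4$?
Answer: $22800$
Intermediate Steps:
$F{\left(l,v \right)} = 4 + l v^{2}$ ($F{\left(l,v \right)} = l v v + 4 = l v^{2} + 4 = 4 + l v^{2}$)
$a{\left(M \right)} = -5$ ($a{\left(M \right)} = -2 - 3 = -5$)
$b{\left(g,V \right)} = \left(-5 + g\right) \left(3 + V\right)$ ($b{\left(g,V \right)} = \left(g - 5\right) \left(V + 3\right) = \left(-5 + g\right) \left(3 + V\right)$)
$b{\left(-5,5 \right)} \left(-15\right) 19 = \left(-15 - 25 + 3 \left(-5\right) + 5 \left(-5\right)\right) \left(-15\right) 19 = \left(-15 - 25 - 15 - 25\right) \left(-15\right) 19 = \left(-80\right) \left(-15\right) 19 = 1200 \cdot 19 = 22800$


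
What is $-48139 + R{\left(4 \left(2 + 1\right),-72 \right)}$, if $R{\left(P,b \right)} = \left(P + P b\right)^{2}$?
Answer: $677765$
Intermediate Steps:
$-48139 + R{\left(4 \left(2 + 1\right),-72 \right)} = -48139 + \left(4 \left(2 + 1\right)\right)^{2} \left(1 - 72\right)^{2} = -48139 + \left(4 \cdot 3\right)^{2} \left(-71\right)^{2} = -48139 + 12^{2} \cdot 5041 = -48139 + 144 \cdot 5041 = -48139 + 725904 = 677765$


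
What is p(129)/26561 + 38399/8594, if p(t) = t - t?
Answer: 38399/8594 ≈ 4.4681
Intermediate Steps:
p(t) = 0
p(129)/26561 + 38399/8594 = 0/26561 + 38399/8594 = 0*(1/26561) + 38399*(1/8594) = 0 + 38399/8594 = 38399/8594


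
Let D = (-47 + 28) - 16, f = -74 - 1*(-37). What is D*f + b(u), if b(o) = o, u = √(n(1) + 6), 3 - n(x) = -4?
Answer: 1295 + √13 ≈ 1298.6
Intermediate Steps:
n(x) = 7 (n(x) = 3 - 1*(-4) = 3 + 4 = 7)
u = √13 (u = √(7 + 6) = √13 ≈ 3.6056)
f = -37 (f = -74 + 37 = -37)
D = -35 (D = -19 - 16 = -35)
D*f + b(u) = -35*(-37) + √13 = 1295 + √13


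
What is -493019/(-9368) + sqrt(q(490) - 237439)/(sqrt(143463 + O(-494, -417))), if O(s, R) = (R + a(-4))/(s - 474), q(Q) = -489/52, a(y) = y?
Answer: 493019/9368 + 11*I*sqrt(44582305990320410)/1805343865 ≈ 52.628 + 1.2865*I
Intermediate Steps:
q(Q) = -489/52 (q(Q) = -489*1/52 = -489/52)
O(s, R) = (-4 + R)/(-474 + s) (O(s, R) = (R - 4)/(s - 474) = (-4 + R)/(-474 + s))
-493019/(-9368) + sqrt(q(490) - 237439)/(sqrt(143463 + O(-494, -417))) = -493019/(-9368) + sqrt(-489/52 - 237439)/(sqrt(143463 + (-4 - 417)/(-474 - 494))) = -493019*(-1/9368) + sqrt(-12347317/52)/(sqrt(143463 - 421/(-968))) = 493019/9368 + (I*sqrt(160515121)/26)/(sqrt(143463 - 1/968*(-421))) = 493019/9368 + (I*sqrt(160515121)/26)/(sqrt(143463 + 421/968)) = 493019/9368 + (I*sqrt(160515121)/26)/(sqrt(138872605/968)) = 493019/9368 + (I*sqrt(160515121)/26)/((sqrt(277745210)/44)) = 493019/9368 + (I*sqrt(160515121)/26)*(22*sqrt(277745210)/138872605) = 493019/9368 + 11*I*sqrt(44582305990320410)/1805343865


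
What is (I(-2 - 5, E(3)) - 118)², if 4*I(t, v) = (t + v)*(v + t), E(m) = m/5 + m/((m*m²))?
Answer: 766869755521/65610000 ≈ 11688.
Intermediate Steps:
E(m) = m⁻² + m/5 (E(m) = m*(⅕) + m/(m³) = m/5 + m/m³ = m/5 + m⁻² = m⁻² + m/5)
I(t, v) = (t + v)²/4 (I(t, v) = ((t + v)*(v + t))/4 = ((t + v)*(t + v))/4 = (t + v)²/4)
(I(-2 - 5, E(3)) - 118)² = (((-2 - 5) + (3⁻² + (⅕)*3))²/4 - 118)² = ((-7 + (⅑ + ⅗))²/4 - 118)² = ((-7 + 32/45)²/4 - 118)² = ((-283/45)²/4 - 118)² = ((¼)*(80089/2025) - 118)² = (80089/8100 - 118)² = (-875711/8100)² = 766869755521/65610000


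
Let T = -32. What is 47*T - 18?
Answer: -1522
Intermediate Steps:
47*T - 18 = 47*(-32) - 18 = -1504 - 18 = -1522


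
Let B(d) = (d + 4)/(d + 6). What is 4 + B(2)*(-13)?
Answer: -23/4 ≈ -5.7500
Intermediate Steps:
B(d) = (4 + d)/(6 + d)
4 + B(2)*(-13) = 4 + ((4 + 2)/(6 + 2))*(-13) = 4 + (6/8)*(-13) = 4 + ((1/8)*6)*(-13) = 4 + (3/4)*(-13) = 4 - 39/4 = -23/4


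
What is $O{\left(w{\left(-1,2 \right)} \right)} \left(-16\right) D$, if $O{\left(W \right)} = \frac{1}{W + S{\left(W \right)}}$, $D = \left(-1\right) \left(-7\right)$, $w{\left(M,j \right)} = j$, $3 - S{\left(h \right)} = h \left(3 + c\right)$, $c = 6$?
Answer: $\frac{112}{13} \approx 8.6154$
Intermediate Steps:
$S{\left(h \right)} = 3 - 9 h$ ($S{\left(h \right)} = 3 - h \left(3 + 6\right) = 3 - h 9 = 3 - 9 h$)
$D = 7$
$O{\left(W \right)} = \frac{1}{3 - 8 W}$ ($O{\left(W \right)} = \frac{1}{W - \left(-3 + 9 W\right)} = \frac{1}{3 - 8 W}$)
$O{\left(w{\left(-1,2 \right)} \right)} \left(-16\right) D = - \frac{1}{-3 + 8 \cdot 2} \left(-16\right) 7 = - \frac{1}{-3 + 16} \left(-16\right) 7 = - \frac{1}{13} \left(-16\right) 7 = \left(-1\right) \frac{1}{13} \left(-16\right) 7 = \left(- \frac{1}{13}\right) \left(-16\right) 7 = \frac{16}{13} \cdot 7 = \frac{112}{13}$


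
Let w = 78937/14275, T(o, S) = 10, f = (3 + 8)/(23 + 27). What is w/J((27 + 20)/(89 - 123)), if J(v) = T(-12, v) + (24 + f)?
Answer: 157874/976981 ≈ 0.16159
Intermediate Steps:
f = 11/50 ≈ 0.22000
J(v) = 1711/50 (J(v) = 10 + (24 + 11/50) = 10 + 1211/50 = 1711/50)
w = 78937/14275 (w = 78937*(1/14275) = 78937/14275 ≈ 5.5297)
w/J((27 + 20)/(89 - 123)) = 78937/(14275*(1711/50)) = (78937/14275)*(50/1711) = 157874/976981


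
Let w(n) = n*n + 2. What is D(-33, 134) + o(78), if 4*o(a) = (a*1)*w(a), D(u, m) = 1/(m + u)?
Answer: 11986378/101 ≈ 1.1868e+5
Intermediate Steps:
w(n) = 2 + n² (w(n) = n² + 2 = 2 + n²)
o(a) = a*(2 + a²)/4 (o(a) = ((a*1)*(2 + a²))/4 = (a*(2 + a²))/4 = a*(2 + a²)/4)
D(-33, 134) + o(78) = 1/(134 - 33) + (¼)*78*(2 + 78²) = 1/101 + (¼)*78*(2 + 6084) = 1/101 + (¼)*78*6086 = 1/101 + 118677 = 11986378/101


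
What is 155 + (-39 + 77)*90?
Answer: 3575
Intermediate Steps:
155 + (-39 + 77)*90 = 155 + 38*90 = 155 + 3420 = 3575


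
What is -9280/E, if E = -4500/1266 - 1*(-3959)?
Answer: -1958080/834599 ≈ -2.3461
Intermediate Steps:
E = 834599/211 (E = -4500*1/1266 + 3959 = -750/211 + 3959 = 834599/211 ≈ 3955.4)
-9280/E = -9280/834599/211 = -9280*211/834599 = -1958080/834599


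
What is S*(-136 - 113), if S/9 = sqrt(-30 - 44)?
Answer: -2241*I*sqrt(74) ≈ -19278.0*I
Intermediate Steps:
S = 9*I*sqrt(74) (S = 9*sqrt(-30 - 44) = 9*sqrt(-74) = 9*(I*sqrt(74)) = 9*I*sqrt(74) ≈ 77.421*I)
S*(-136 - 113) = (9*I*sqrt(74))*(-136 - 113) = (9*I*sqrt(74))*(-249) = -2241*I*sqrt(74)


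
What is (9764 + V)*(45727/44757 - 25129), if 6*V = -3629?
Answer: -30902650774165/134271 ≈ -2.3015e+8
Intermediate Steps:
V = -3629/6 (V = (⅙)*(-3629) = -3629/6 ≈ -604.83)
(9764 + V)*(45727/44757 - 25129) = (9764 - 3629/6)*(45727/44757 - 25129) = 54955*(45727*(1/44757) - 25129)/6 = 54955*(45727/44757 - 25129)/6 = (54955/6)*(-1124652926/44757) = -30902650774165/134271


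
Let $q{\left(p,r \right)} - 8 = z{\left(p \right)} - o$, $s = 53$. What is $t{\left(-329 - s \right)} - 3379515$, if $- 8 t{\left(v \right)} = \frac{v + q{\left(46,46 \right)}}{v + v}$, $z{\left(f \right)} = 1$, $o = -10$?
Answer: $- \frac{20655596043}{6112} \approx -3.3795 \cdot 10^{6}$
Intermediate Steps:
$q{\left(p,r \right)} = 19$ ($q{\left(p,r \right)} = 8 + \left(1 - -10\right) = 8 + \left(1 + 10\right) = 8 + 11 = 19$)
$t{\left(v \right)} = - \frac{19 + v}{16 v}$ ($t{\left(v \right)} = - \frac{\left(v + 19\right) \frac{1}{v + v}}{8} = - \frac{\left(19 + v\right) \frac{1}{2 v}}{8} = - \frac{\frac{1}{2} \frac{1}{v} \left(19 + v\right)}{8} = - \frac{19 + v}{16 v}$)
$t{\left(-329 - s \right)} - 3379515 = \frac{-19 - \left(-329 - 53\right)}{16 \left(-329 - 53\right)} - 3379515 = \frac{-19 - -382}{16 \left(-382\right)} - 3379515 = \frac{1}{16} \left(- \frac{1}{382}\right) \left(-19 + 382\right) - 3379515 = \frac{1}{16} \left(- \frac{1}{382}\right) 363 - 3379515 = - \frac{363}{6112} - 3379515 = - \frac{20655596043}{6112}$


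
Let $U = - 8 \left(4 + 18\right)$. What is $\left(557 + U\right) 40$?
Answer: $15240$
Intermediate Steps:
$U = -176$ ($U = \left(-8\right) 22 = -176$)
$\left(557 + U\right) 40 = \left(557 - 176\right) 40 = 381 \cdot 40 = 15240$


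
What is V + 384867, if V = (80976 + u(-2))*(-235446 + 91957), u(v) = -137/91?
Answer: -1057289358134/91 ≈ -1.1619e+10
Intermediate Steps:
u(v) = -137/91 (u(v) = -137*1/91 = -137/91)
V = -1057324381031/91 (V = (80976 - 137/91)*(-235446 + 91957) = (7368679/91)*(-143489) = -1057324381031/91 ≈ -1.1619e+10)
V + 384867 = -1057324381031/91 + 384867 = -1057289358134/91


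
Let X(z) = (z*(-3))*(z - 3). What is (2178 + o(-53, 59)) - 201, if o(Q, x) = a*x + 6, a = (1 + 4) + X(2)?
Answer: 2632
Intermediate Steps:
X(z) = -3*z*(-3 + z) (X(z) = (-3*z)*(-3 + z) = -3*z*(-3 + z))
a = 11 (a = (1 + 4) + 3*2*(3 - 1*2) = 5 + 3*2*(3 - 2) = 5 + 3*2*1 = 5 + 6 = 11)
o(Q, x) = 6 + 11*x (o(Q, x) = 11*x + 6 = 6 + 11*x)
(2178 + o(-53, 59)) - 201 = (2178 + (6 + 11*59)) - 201 = (2178 + (6 + 649)) - 201 = (2178 + 655) - 201 = 2833 - 201 = 2632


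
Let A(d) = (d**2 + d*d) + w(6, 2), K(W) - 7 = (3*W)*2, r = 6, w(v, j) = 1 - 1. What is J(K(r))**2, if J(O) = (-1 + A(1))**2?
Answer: 1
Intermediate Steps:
w(v, j) = 0
K(W) = 7 + 6*W (K(W) = 7 + (3*W)*2 = 7 + 6*W)
A(d) = 2*d**2 (A(d) = (d**2 + d*d) + 0 = (d**2 + d**2) + 0 = 2*d**2 + 0 = 2*d**2)
J(O) = 1 (J(O) = (-1 + 2*1**2)**2 = (-1 + 2*1)**2 = (-1 + 2)**2 = 1**2 = 1)
J(K(r))**2 = 1**2 = 1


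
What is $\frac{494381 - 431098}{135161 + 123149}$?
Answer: $\frac{63283}{258310} \approx 0.24499$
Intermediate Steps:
$\frac{494381 - 431098}{135161 + 123149} = \frac{63283}{258310}$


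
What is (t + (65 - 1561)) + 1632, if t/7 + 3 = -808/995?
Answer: 108769/995 ≈ 109.32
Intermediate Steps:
t = -26551/995 (t = -21 + 7*(-808/995) = -21 - 5656/995 = -26551/995 ≈ -26.684)
(t + (65 - 1561)) + 1632 = (-26551/995 + (65 - 1561)) + 1632 = (-26551/995 - 1496) + 1632 = -1515071/995 + 1632 = 108769/995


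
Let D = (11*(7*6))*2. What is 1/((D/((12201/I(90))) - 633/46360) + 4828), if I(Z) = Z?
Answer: 26935160/130226170307 ≈ 0.00020683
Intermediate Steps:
D = 924 (D = (11*42)*2 = 462*2 = 924)
1/((D/((12201/I(90))) - 633/46360) + 4828) = 1/((924/((12201/90)) - 633/46360) + 4828) = 1/((924/((12201*(1/90))) - 633*1/46360) + 4828) = 1/((924/(4067/30) - 633/46360) + 4828) = 1/((924*(30/4067) - 633/46360) + 4828) = 1/((3960/581 - 633/46360) + 4828) = 1/(183217827/26935160 + 4828) = 1/(130226170307/26935160) = 26935160/130226170307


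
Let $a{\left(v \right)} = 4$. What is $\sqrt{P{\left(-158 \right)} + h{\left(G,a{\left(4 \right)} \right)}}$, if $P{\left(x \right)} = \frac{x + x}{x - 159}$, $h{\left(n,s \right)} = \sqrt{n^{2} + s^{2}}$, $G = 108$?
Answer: $\frac{2 \sqrt{25043 + 100489 \sqrt{730}}}{317} \approx 10.444$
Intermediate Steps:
$P{\left(x \right)} = \frac{2 x}{-159 + x}$
$\sqrt{P{\left(-158 \right)} + h{\left(G,a{\left(4 \right)} \right)}} = \sqrt{2 \left(-158\right) \frac{1}{-159 - 158} + \sqrt{108^{2} + 4^{2}}} = \sqrt{2 \left(-158\right) \frac{1}{-317} + \sqrt{11664 + 16}} = \sqrt{2 \left(-158\right) \left(- \frac{1}{317}\right) + \sqrt{11680}} = \sqrt{\frac{316}{317} + 4 \sqrt{730}}$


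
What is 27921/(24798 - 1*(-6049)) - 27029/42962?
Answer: 365778439/1325248814 ≈ 0.27601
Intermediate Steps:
27921/(24798 - 1*(-6049)) - 27029/42962 = 27921/(24798 + 6049) - 27029*1/42962 = 27921/30847 - 27029/42962 = 365778439/1325248814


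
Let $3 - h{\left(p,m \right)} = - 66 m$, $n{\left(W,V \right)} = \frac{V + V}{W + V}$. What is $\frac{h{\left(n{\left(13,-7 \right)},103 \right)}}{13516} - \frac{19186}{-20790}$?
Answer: $\frac{200355383}{140498820} \approx 1.426$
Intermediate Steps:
$n{\left(W,V \right)} = \frac{2 V}{V + W}$
$h{\left(p,m \right)} = 3 + 66 m$ ($h{\left(p,m \right)} = 3 - - 66 m = 3 + 66 m$)
$\frac{h{\left(n{\left(13,-7 \right)},103 \right)}}{13516} - \frac{19186}{-20790} = \frac{3 + 66 \cdot 103}{13516} - \frac{19186}{-20790} = \left(3 + 6798\right) \frac{1}{13516} - - \frac{9593}{10395} = 6801 \cdot \frac{1}{13516} + \frac{9593}{10395} = \frac{6801}{13516} + \frac{9593}{10395} = \frac{200355383}{140498820}$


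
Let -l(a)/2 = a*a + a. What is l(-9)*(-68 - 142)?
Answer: 30240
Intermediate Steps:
l(a) = -2*a - 2*a² (l(a) = -2*(a*a + a) = -2*(a² + a) = -2*(a + a²) = -2*a - 2*a²)
l(-9)*(-68 - 142) = (-2*(-9)*(1 - 9))*(-68 - 142) = -2*(-9)*(-8)*(-210) = -144*(-210) = 30240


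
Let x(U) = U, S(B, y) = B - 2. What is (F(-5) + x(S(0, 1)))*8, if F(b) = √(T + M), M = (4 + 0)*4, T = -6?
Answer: -16 + 8*√10 ≈ 9.2982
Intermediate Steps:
M = 16 (M = 4*4 = 16)
F(b) = √10 (F(b) = √(-6 + 16) = √10)
S(B, y) = -2 + B
(F(-5) + x(S(0, 1)))*8 = (√10 + (-2 + 0))*8 = (√10 - 2)*8 = (-2 + √10)*8 = -16 + 8*√10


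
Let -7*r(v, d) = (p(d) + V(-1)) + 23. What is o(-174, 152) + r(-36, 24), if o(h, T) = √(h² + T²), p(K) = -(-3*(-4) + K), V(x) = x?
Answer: 2 + 2*√13345 ≈ 233.04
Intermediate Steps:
p(K) = -12 - K (p(K) = -(12 + K) = -12 - K)
o(h, T) = √(T² + h²)
r(v, d) = -10/7 + d/7 (r(v, d) = -(((-12 - d) - 1) + 23)/7 = -((-13 - d) + 23)/7 = -(10 - d)/7 = -10/7 + d/7)
o(-174, 152) + r(-36, 24) = √(152² + (-174)²) + (-10/7 + (⅐)*24) = √(23104 + 30276) + (-10/7 + 24/7) = √53380 + 2 = 2*√13345 + 2 = 2 + 2*√13345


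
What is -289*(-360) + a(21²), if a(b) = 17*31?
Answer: 104567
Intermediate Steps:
a(b) = 527
-289*(-360) + a(21²) = -289*(-360) + 527 = 104040 + 527 = 104567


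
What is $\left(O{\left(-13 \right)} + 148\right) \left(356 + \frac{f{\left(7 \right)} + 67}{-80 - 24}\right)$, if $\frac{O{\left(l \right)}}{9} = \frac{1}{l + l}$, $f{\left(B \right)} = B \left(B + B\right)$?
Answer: $\frac{141501701}{2704} \approx 52331.0$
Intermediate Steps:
$f{\left(B \right)} = 2 B^{2}$ ($f{\left(B \right)} = B 2 B = 2 B^{2}$)
$O{\left(l \right)} = \frac{9}{2 l}$ ($O{\left(l \right)} = \frac{9}{l + l} = \frac{9}{2 l}$)
$\left(O{\left(-13 \right)} + 148\right) \left(356 + \frac{f{\left(7 \right)} + 67}{-80 - 24}\right) = \left(\frac{9}{2 \left(-13\right)} + 148\right) \left(356 + \frac{2 \cdot 7^{2} + 67}{-80 - 24}\right) = \left(\frac{9}{2} \left(- \frac{1}{13}\right) + 148\right) \left(356 + \frac{2 \cdot 49 + 67}{-104}\right) = \left(- \frac{9}{26} + 148\right) \left(356 + \left(98 + 67\right) \left(- \frac{1}{104}\right)\right) = \frac{3839 \left(356 + 165 \left(- \frac{1}{104}\right)\right)}{26} = \frac{3839 \left(356 - \frac{165}{104}\right)}{26} = \frac{3839}{26} \cdot \frac{36859}{104} = \frac{141501701}{2704}$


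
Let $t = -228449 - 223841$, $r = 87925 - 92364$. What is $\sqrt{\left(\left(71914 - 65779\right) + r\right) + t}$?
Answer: $3 i \sqrt{50066} \approx 671.26 i$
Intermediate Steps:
$r = -4439$ ($r = 87925 - 92364 = -4439$)
$t = -452290$
$\sqrt{\left(\left(71914 - 65779\right) + r\right) + t} = \sqrt{\left(\left(71914 - 65779\right) - 4439\right) - 452290} = \sqrt{\left(6135 - 4439\right) - 452290} = \sqrt{1696 - 452290} = \sqrt{-450594} = 3 i \sqrt{50066}$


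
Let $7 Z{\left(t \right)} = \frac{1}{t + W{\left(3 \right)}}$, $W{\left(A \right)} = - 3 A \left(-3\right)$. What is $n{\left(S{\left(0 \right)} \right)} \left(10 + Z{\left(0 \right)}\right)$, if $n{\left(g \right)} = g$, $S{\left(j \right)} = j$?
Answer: $0$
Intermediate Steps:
$W{\left(A \right)} = 9 A$
$Z{\left(t \right)} = \frac{1}{7 \left(27 + t\right)}$ ($Z{\left(t \right)} = \frac{1}{7 \left(t + 9 \cdot 3\right)} = \frac{1}{7 \left(t + 27\right)} = \frac{1}{7 \left(27 + t\right)}$)
$n{\left(S{\left(0 \right)} \right)} \left(10 + Z{\left(0 \right)}\right) = 0 \left(10 + \frac{1}{7 \left(27 + 0\right)}\right) = 0 \left(10 + \frac{1}{7 \cdot 27}\right) = 0 \left(10 + \frac{1}{7} \cdot \frac{1}{27}\right) = 0 \left(10 + \frac{1}{189}\right) = 0 \cdot \frac{1891}{189} = 0$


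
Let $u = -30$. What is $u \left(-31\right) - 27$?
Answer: $903$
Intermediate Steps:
$u \left(-31\right) - 27 = \left(-30\right) \left(-31\right) - 27 = 930 - 27 = 903$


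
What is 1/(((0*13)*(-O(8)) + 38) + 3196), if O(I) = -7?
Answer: 1/3234 ≈ 0.00030921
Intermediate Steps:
1/(((0*13)*(-O(8)) + 38) + 3196) = 1/(((0*13)*(-1*(-7)) + 38) + 3196) = 1/((0*7 + 38) + 3196) = 1/((0 + 38) + 3196) = 1/(38 + 3196) = 1/3234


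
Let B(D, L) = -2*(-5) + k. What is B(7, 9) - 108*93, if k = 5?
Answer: -10029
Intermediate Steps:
B(D, L) = 15 (B(D, L) = -2*(-5) + 5 = 10 + 5 = 15)
B(7, 9) - 108*93 = 15 - 108*93 = 15 - 10044 = -10029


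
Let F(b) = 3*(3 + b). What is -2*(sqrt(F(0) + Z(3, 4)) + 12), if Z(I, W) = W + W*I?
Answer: -34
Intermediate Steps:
Z(I, W) = W + I*W
F(b) = 9 + 3*b
-2*(sqrt(F(0) + Z(3, 4)) + 12) = -2*(sqrt((9 + 3*0) + 4*(1 + 3)) + 12) = -2*(sqrt((9 + 0) + 4*4) + 12) = -2*(sqrt(9 + 16) + 12) = -2*(sqrt(25) + 12) = -2*(5 + 12) = -2*17 = -34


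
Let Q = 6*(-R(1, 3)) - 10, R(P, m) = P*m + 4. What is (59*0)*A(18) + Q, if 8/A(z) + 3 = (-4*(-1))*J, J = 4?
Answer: -52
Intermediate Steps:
R(P, m) = 4 + P*m
A(z) = 8/13 (A(z) = 8/(-3 - 4*(-1)*4) = 8/(-3 + 4*4) = 8/(-3 + 16) = 8/13)
Q = -52 (Q = 6*(-(4 + 1*3)) - 10 = 6*(-(4 + 3)) - 10 = 6*(-1*7) - 10 = 6*(-7) - 10 = -42 - 10 = -52)
(59*0)*A(18) + Q = (59*0)*(8/13) - 52 = 0*(8/13) - 52 = 0 - 52 = -52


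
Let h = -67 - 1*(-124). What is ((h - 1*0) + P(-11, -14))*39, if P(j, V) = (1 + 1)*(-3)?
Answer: 1989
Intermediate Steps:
h = 57 (h = -67 + 124 = 57)
P(j, V) = -6 (P(j, V) = 2*(-3) = -6)
((h - 1*0) + P(-11, -14))*39 = ((57 - 1*0) - 6)*39 = ((57 + 0) - 6)*39 = (57 - 6)*39 = 51*39 = 1989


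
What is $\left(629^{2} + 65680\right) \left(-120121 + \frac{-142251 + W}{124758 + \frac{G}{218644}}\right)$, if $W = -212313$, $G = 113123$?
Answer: $- \frac{1511611571656356053611}{27277701275} \approx -5.5416 \cdot 10^{10}$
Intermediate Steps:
$\left(629^{2} + 65680\right) \left(-120121 + \frac{-142251 + W}{124758 + \frac{G}{218644}}\right) = \left(629^{2} + 65680\right) \left(-120121 + \frac{-142251 - 212313}{124758 + \frac{113123}{218644}}\right) = \left(395641 + 65680\right) \left(-120121 - \frac{354564}{124758 + 113123 \cdot \frac{1}{218644}}\right) = 461321 \left(-120121 - \frac{354564}{124758 + \frac{113123}{218644}}\right) = 461321 \left(-120121 - \frac{354564}{\frac{27277701275}{218644}}\right) = 461321 \left(-120121 - \frac{77523291216}{27277701275}\right) = 461321 \left(- \frac{3276702278145491}{27277701275}\right) = - \frac{1511611571656356053611}{27277701275}$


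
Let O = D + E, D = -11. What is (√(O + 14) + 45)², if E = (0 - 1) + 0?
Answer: (45 + √2)² ≈ 2154.3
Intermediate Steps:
E = -1 (E = -1 + 0 = -1)
O = -12 (O = -11 - 1 = -12)
(√(O + 14) + 45)² = (√(-12 + 14) + 45)² = (√2 + 45)² = (45 + √2)²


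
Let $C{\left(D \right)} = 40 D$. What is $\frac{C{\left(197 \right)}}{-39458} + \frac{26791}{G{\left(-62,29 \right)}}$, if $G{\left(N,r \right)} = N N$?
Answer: $\frac{513414279}{75838276} \approx 6.7699$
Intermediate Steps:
$G{\left(N,r \right)} = N^{2}$
$\frac{C{\left(197 \right)}}{-39458} + \frac{26791}{G{\left(-62,29 \right)}} = \frac{40 \cdot 197}{-39458} + \frac{26791}{\left(-62\right)^{2}} = 7880 \left(- \frac{1}{39458}\right) + \frac{26791}{3844} = - \frac{3940}{19729} + 26791 \cdot \frac{1}{3844} = - \frac{3940}{19729} + \frac{26791}{3844} = \frac{513414279}{75838276}$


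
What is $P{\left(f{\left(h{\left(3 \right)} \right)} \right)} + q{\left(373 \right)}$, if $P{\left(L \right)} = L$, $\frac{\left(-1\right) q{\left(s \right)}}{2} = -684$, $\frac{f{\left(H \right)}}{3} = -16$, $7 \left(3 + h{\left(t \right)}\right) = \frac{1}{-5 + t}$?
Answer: $1320$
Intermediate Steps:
$h{\left(t \right)} = -3 + \frac{1}{7 \left(-5 + t\right)}$
$f{\left(H \right)} = -48$ ($f{\left(H \right)} = 3 \left(-16\right) = -48$)
$q{\left(s \right)} = 1368$ ($q{\left(s \right)} = \left(-2\right) \left(-684\right) = 1368$)
$P{\left(f{\left(h{\left(3 \right)} \right)} \right)} + q{\left(373 \right)} = -48 + 1368 = 1320$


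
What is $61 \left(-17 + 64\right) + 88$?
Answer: $2955$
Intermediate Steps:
$61 \left(-17 + 64\right) + 88 = 61 \cdot 47 + 88 = 2867 + 88 = 2955$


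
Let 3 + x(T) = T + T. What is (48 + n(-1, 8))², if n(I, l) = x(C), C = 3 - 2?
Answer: 2209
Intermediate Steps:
C = 1
x(T) = -3 + 2*T (x(T) = -3 + (T + T) = -3 + 2*T)
n(I, l) = -1 (n(I, l) = -3 + 2*1 = -3 + 2 = -1)
(48 + n(-1, 8))² = (48 - 1)² = 47² = 2209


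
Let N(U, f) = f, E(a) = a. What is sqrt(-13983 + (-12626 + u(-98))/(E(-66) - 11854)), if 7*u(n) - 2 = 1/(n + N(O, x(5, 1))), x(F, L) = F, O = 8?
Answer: I*sqrt(52621347385504905)/1939980 ≈ 118.25*I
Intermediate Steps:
u(n) = 2/7 + 1/(7*(5 + n)) (u(n) = 2/7 + 1/(7*(n + 5)) = 2/7 + 1/(7*(5 + n)))
sqrt(-13983 + (-12626 + u(-98))/(E(-66) - 11854)) = sqrt(-13983 + (-12626 + (11 + 2*(-98))/(7*(5 - 98)))/(-66 - 11854)) = sqrt(-13983 + (-12626 + (1/7)*(11 - 196)/(-93))/(-11920)) = sqrt(-13983 + (-12626 + (1/7)*(-1/93)*(-185))*(-1/11920)) = sqrt(-13983 + (-12626 + 185/651)*(-1/11920)) = sqrt(-13983 - 8219341/651*(-1/11920)) = sqrt(-13983 + 8219341/7759920) = sqrt(-108498742019/7759920) = I*sqrt(52621347385504905)/1939980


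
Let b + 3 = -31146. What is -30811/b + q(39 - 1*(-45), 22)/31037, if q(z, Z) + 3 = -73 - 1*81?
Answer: 951390614/966771513 ≈ 0.98409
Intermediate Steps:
b = -31149 (b = -3 - 31146 = -31149)
q(z, Z) = -157 (q(z, Z) = -3 + (-73 - 1*81) = -3 + (-73 - 81) = -3 - 154 = -157)
-30811/b + q(39 - 1*(-45), 22)/31037 = -30811/(-31149) - 157/31037 = -30811*(-1/31149) - 157*1/31037 = 30811/31149 - 157/31037 = 951390614/966771513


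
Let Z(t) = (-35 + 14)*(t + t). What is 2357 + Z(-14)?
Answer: 2945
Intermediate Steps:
Z(t) = -42*t
2357 + Z(-14) = 2357 - 42*(-14) = 2357 + 588 = 2945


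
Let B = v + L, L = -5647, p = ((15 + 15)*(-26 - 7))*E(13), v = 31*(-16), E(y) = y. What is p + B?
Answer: -19013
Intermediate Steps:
v = -496
p = -12870 (p = ((15 + 15)*(-26 - 7))*13 = (30*(-33))*13 = -990*13 = -12870)
B = -6143 (B = -496 - 5647 = -6143)
p + B = -12870 - 6143 = -19013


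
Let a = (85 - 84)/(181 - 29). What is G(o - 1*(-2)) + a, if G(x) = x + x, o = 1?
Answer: 913/152 ≈ 6.0066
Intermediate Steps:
G(x) = 2*x
a = 1/152 ≈ 0.0065789
G(o - 1*(-2)) + a = 2*(1 - 1*(-2)) + 1/152 = 2*(1 + 2) + 1/152 = 2*3 + 1/152 = 6 + 1/152 = 913/152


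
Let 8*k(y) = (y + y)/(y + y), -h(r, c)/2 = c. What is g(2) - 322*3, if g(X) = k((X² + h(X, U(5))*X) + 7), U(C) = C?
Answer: -7727/8 ≈ -965.88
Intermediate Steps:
h(r, c) = -2*c
k(y) = ⅛ (k(y) = ((y + y)/(y + y))/8 = ((2*y)/((2*y)))/8 = ((2*y)*(1/(2*y)))/8 = (⅛)*1 = ⅛)
g(X) = ⅛
g(2) - 322*3 = ⅛ - 322*3 = ⅛ - 966 = -7727/8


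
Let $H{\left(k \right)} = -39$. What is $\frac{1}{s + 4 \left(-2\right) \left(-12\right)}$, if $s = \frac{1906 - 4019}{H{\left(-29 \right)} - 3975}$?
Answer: $\frac{4014}{387457} \approx 0.01036$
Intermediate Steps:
$s = \frac{2113}{4014}$ ($s = \frac{1906 - 4019}{-39 - 3975} = - \frac{2113}{-4014} = \left(-2113\right) \left(- \frac{1}{4014}\right) = \frac{2113}{4014} \approx 0.52641$)
$\frac{1}{s + 4 \left(-2\right) \left(-12\right)} = \frac{1}{\frac{2113}{4014} + 4 \left(-2\right) \left(-12\right)} = \frac{1}{\frac{2113}{4014} - -96} = \frac{1}{\frac{2113}{4014} + 96} = \frac{1}{\frac{387457}{4014}} = \frac{4014}{387457}$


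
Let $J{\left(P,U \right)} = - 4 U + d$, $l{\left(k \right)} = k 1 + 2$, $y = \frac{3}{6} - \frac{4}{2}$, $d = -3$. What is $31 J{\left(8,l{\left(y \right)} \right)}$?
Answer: $-155$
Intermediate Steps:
$y = - \frac{3}{2}$ ($y = 3 \cdot \frac{1}{6} - 2 = \frac{1}{2} - 2 = - \frac{3}{2} \approx -1.5$)
$l{\left(k \right)} = 2 + k$ ($l{\left(k \right)} = k + 2 = 2 + k$)
$J{\left(P,U \right)} = -3 - 4 U$ ($J{\left(P,U \right)} = - 4 U - 3 = -3 - 4 U$)
$31 J{\left(8,l{\left(y \right)} \right)} = 31 \left(-3 - 4 \left(2 - \frac{3}{2}\right)\right) = 31 \left(-3 - 2\right) = 31 \left(-5\right) = -155$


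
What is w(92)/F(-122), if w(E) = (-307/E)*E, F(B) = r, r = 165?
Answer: -307/165 ≈ -1.8606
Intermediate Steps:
F(B) = 165
w(E) = -307
w(92)/F(-122) = -307/165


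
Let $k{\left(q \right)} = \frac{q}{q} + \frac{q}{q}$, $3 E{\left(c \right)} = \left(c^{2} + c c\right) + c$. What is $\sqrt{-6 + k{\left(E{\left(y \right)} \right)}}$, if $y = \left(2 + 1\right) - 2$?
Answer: $2 i \approx 2.0 i$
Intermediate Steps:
$y = 1$ ($y = 3 - 2 = 1$)
$E{\left(c \right)} = \frac{c}{3} + \frac{2 c^{2}}{3}$ ($E{\left(c \right)} = \frac{\left(c^{2} + c c\right) + c}{3} = \frac{\left(c^{2} + c^{2}\right) + c}{3} = \frac{2 c^{2} + c}{3} = \frac{c + 2 c^{2}}{3} = \frac{c}{3} + \frac{2 c^{2}}{3}$)
$k{\left(q \right)} = 2$ ($k{\left(q \right)} = 1 + 1 = 2$)
$\sqrt{-6 + k{\left(E{\left(y \right)} \right)}} = \sqrt{-6 + 2} = \sqrt{-4} = 2 i$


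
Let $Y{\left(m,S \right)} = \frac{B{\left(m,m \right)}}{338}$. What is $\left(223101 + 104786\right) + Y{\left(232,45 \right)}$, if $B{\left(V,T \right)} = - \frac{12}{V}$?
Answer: $\frac{6427896745}{19604} \approx 3.2789 \cdot 10^{5}$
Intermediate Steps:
$Y{\left(m,S \right)} = - \frac{6}{169 m}$ ($Y{\left(m,S \right)} = \frac{\left(-12\right) \frac{1}{m}}{338} = - \frac{12}{m} \frac{1}{338} = - \frac{6}{169 m}$)
$\left(223101 + 104786\right) + Y{\left(232,45 \right)} = \left(223101 + 104786\right) - \frac{6}{169 \cdot 232} = 327887 - \frac{3}{19604} = \frac{6427896745}{19604}$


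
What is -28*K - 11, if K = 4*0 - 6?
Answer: 157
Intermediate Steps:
K = -6 (K = 0 - 6 = -6)
-28*K - 11 = -28*(-6) - 11 = 168 - 11 = 157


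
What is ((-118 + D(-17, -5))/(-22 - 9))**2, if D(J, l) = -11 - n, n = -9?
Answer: 14400/961 ≈ 14.984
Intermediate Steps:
D(J, l) = -2 (D(J, l) = -11 - 1*(-9) = -11 + 9 = -2)
((-118 + D(-17, -5))/(-22 - 9))**2 = ((-118 - 2)/(-22 - 9))**2 = (-120/(-31))**2 = (-120*(-1/31))**2 = (120/31)**2 = 14400/961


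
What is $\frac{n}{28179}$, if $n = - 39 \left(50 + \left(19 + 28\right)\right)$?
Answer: $- \frac{1261}{9393} \approx -0.13425$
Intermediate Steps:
$n = -3783$ ($n = - 39 \left(50 + 47\right) = \left(-39\right) 97 = -3783$)
$\frac{n}{28179} = - \frac{3783}{28179} = \left(-3783\right) \frac{1}{28179} = - \frac{1261}{9393}$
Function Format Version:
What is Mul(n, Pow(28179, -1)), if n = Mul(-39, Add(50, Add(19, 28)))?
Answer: Rational(-1261, 9393) ≈ -0.13425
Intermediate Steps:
n = -3783 (n = Mul(-39, Add(50, 47)) = Mul(-39, 97) = -3783)
Mul(n, Pow(28179, -1)) = Mul(-3783, Pow(28179, -1)) = Mul(-3783, Rational(1, 28179)) = Rational(-1261, 9393)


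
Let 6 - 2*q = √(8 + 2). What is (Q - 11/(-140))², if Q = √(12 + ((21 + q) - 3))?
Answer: (11 + 70*√2*√(66 - √10))²/19600 ≈ 32.306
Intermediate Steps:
q = 3 - √10/2 (q = 3 - √(8 + 2)/2 = 3 - √10/2 ≈ 1.4189)
Q = √(33 - √10/2) (Q = √(12 + ((21 + (3 - √10/2)) - 3)) = √(12 + ((24 - √10/2) - 3)) = √(12 + (21 - √10/2)) = √(33 - √10/2) ≈ 5.6053)
(Q - 11/(-140))² = (√(132 - 2*√10)/2 - 11/(-140))² = (√(132 - 2*√10)/2 - 11*(-1/140))² = (√(132 - 2*√10)/2 + 11/140)² = (11/140 + √(132 - 2*√10)/2)²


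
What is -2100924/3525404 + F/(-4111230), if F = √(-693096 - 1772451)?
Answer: -525231/881351 - I*√2465547/4111230 ≈ -0.59594 - 0.00038193*I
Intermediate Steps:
F = I*√2465547 (F = √(-2465547) = I*√2465547 ≈ 1570.2*I)
-2100924/3525404 + F/(-4111230) = -2100924/3525404 + (I*√2465547)/(-4111230) = -2100924*1/3525404 + (I*√2465547)*(-1/4111230) = -525231/881351 - I*√2465547/4111230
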